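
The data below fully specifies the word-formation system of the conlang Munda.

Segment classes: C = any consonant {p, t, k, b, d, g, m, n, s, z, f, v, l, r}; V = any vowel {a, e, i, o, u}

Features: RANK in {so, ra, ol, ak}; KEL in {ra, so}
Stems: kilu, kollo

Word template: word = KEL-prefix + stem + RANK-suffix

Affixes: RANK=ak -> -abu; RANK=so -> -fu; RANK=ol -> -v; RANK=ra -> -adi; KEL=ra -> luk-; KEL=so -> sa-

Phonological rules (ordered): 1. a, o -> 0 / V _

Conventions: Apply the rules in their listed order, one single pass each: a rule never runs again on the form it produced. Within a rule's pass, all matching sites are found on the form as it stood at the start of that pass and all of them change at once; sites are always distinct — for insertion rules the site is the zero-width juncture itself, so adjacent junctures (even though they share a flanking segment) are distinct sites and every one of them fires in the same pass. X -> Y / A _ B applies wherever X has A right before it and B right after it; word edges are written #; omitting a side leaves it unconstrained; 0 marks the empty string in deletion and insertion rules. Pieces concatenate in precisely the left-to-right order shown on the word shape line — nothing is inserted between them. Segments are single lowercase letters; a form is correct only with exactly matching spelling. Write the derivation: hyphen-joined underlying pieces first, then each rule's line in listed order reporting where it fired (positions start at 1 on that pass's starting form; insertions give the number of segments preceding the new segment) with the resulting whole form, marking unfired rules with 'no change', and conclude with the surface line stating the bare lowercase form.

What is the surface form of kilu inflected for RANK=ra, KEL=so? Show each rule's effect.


underlying: sa-kilu-adi
1. a, o -> 0 / V _: fires at position(s) 7: sakiludi
surface: sakiludi


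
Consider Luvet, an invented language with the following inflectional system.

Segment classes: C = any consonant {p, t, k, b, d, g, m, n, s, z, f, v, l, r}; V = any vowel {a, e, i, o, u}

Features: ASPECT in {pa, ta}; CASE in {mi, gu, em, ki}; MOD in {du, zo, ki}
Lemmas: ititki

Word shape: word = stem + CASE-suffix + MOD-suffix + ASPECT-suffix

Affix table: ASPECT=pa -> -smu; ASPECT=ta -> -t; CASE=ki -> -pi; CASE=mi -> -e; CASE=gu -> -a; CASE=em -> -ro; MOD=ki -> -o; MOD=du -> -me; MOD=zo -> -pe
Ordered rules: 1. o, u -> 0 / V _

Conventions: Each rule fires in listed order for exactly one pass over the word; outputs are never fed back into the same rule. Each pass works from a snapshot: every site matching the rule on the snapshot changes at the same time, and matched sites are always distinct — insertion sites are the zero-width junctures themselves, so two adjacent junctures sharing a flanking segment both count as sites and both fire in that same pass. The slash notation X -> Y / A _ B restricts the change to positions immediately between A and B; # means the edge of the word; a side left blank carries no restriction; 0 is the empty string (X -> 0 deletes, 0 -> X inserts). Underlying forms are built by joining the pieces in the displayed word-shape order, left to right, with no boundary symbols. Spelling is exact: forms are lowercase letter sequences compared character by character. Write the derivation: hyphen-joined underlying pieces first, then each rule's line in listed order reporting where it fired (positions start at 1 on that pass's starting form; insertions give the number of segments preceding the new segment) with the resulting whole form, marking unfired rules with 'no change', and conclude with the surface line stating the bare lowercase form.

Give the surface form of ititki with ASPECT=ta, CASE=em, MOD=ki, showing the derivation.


underlying: ititki-ro-o-t
1. o, u -> 0 / V _: fires at position(s) 9: ititkirot
surface: ititkirot


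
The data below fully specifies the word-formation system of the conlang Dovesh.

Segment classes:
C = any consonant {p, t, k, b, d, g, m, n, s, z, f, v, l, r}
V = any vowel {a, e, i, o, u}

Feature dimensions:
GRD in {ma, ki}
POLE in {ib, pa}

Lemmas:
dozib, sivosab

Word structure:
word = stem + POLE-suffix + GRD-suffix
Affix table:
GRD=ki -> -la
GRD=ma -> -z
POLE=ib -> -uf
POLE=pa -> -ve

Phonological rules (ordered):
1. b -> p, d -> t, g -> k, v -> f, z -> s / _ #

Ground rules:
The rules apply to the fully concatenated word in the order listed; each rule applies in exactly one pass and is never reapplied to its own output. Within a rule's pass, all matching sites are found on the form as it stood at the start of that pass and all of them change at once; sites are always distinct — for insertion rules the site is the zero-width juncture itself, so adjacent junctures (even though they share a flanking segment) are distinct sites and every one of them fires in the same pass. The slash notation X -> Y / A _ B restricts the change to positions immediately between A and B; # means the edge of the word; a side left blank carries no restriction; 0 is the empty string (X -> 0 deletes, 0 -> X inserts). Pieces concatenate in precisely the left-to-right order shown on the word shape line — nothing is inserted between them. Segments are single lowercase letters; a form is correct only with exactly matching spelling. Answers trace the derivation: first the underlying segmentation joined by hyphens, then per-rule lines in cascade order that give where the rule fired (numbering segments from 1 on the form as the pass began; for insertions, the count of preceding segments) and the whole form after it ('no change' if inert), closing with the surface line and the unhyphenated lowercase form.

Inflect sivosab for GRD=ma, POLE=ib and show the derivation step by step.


underlying: sivosab-uf-z
1. b -> p, d -> t, g -> k, v -> f, z -> s / _ #: fires at position(s) 10: sivosabufs
surface: sivosabufs


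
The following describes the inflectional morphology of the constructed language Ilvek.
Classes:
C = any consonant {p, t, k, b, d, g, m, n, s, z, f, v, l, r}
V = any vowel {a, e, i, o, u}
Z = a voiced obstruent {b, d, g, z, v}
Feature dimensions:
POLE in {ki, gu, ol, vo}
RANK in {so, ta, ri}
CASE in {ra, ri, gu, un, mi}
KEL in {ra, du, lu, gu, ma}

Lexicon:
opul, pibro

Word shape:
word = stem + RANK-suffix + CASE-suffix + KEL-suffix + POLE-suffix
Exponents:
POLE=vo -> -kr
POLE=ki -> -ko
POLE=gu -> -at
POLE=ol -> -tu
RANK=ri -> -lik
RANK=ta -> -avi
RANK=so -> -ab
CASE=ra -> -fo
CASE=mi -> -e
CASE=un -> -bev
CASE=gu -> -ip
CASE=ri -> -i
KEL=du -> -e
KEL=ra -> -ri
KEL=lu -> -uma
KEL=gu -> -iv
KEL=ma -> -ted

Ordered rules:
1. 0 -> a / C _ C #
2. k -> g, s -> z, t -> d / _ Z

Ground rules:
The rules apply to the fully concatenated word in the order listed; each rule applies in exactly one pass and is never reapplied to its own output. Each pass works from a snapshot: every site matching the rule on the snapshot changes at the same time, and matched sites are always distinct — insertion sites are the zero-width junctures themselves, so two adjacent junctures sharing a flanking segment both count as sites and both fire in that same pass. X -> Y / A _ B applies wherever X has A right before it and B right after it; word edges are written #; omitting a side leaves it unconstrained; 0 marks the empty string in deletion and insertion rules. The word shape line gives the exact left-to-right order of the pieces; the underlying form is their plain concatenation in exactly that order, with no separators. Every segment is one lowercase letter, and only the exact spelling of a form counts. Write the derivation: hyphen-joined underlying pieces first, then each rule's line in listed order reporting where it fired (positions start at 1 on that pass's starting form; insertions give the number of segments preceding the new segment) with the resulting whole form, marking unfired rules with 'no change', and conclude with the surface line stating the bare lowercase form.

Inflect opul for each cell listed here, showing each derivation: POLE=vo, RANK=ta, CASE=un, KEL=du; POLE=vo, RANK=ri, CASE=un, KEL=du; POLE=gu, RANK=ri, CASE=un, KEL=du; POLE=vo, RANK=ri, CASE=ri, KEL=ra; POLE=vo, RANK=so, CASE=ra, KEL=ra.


cell POLE=vo, RANK=ta, CASE=un, KEL=du:
underlying: opul-avi-bev-e-kr
1. 0 -> a / C _ C #: inserts after position(s) 12: opulavibevekar
2. k -> g, s -> z, t -> d / _ Z: no change
surface: opulavibevekar

cell POLE=vo, RANK=ri, CASE=un, KEL=du:
underlying: opul-lik-bev-e-kr
1. 0 -> a / C _ C #: inserts after position(s) 12: opullikbevekar
2. k -> g, s -> z, t -> d / _ Z: fires at position(s) 7: opulligbevekar
surface: opulligbevekar

cell POLE=gu, RANK=ri, CASE=un, KEL=du:
underlying: opul-lik-bev-e-at
1. 0 -> a / C _ C #: no change
2. k -> g, s -> z, t -> d / _ Z: fires at position(s) 7: opulligbeveat
surface: opulligbeveat

cell POLE=vo, RANK=ri, CASE=ri, KEL=ra:
underlying: opul-lik-i-ri-kr
1. 0 -> a / C _ C #: inserts after position(s) 11: opullikirikar
2. k -> g, s -> z, t -> d / _ Z: no change
surface: opullikirikar

cell POLE=vo, RANK=so, CASE=ra, KEL=ra:
underlying: opul-ab-fo-ri-kr
1. 0 -> a / C _ C #: inserts after position(s) 11: opulabforikar
2. k -> g, s -> z, t -> d / _ Z: no change
surface: opulabforikar


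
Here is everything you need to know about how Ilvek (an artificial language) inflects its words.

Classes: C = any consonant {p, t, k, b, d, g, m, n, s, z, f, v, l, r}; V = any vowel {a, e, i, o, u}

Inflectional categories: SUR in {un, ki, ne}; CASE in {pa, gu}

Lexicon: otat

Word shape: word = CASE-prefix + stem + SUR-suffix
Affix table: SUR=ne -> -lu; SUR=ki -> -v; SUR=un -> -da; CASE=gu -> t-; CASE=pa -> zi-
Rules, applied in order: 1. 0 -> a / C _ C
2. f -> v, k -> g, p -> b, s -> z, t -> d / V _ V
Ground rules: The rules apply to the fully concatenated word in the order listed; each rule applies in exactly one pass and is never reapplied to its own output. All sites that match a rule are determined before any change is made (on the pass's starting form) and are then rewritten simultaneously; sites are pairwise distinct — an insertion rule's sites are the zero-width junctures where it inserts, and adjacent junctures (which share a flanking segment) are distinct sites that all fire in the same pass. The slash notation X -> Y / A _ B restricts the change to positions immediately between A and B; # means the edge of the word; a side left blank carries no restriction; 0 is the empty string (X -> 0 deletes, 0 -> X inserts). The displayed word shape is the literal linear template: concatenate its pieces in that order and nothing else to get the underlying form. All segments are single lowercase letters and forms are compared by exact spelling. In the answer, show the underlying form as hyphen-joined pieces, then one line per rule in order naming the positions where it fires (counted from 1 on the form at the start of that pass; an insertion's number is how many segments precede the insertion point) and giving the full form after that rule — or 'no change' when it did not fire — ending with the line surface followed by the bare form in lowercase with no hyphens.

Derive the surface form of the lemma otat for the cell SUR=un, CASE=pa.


underlying: zi-otat-da
1. 0 -> a / C _ C: inserts after position(s) 6: ziotatada
2. f -> v, k -> g, p -> b, s -> z, t -> d / V _ V: fires at position(s) 4, 6: ziodadada
surface: ziodadada


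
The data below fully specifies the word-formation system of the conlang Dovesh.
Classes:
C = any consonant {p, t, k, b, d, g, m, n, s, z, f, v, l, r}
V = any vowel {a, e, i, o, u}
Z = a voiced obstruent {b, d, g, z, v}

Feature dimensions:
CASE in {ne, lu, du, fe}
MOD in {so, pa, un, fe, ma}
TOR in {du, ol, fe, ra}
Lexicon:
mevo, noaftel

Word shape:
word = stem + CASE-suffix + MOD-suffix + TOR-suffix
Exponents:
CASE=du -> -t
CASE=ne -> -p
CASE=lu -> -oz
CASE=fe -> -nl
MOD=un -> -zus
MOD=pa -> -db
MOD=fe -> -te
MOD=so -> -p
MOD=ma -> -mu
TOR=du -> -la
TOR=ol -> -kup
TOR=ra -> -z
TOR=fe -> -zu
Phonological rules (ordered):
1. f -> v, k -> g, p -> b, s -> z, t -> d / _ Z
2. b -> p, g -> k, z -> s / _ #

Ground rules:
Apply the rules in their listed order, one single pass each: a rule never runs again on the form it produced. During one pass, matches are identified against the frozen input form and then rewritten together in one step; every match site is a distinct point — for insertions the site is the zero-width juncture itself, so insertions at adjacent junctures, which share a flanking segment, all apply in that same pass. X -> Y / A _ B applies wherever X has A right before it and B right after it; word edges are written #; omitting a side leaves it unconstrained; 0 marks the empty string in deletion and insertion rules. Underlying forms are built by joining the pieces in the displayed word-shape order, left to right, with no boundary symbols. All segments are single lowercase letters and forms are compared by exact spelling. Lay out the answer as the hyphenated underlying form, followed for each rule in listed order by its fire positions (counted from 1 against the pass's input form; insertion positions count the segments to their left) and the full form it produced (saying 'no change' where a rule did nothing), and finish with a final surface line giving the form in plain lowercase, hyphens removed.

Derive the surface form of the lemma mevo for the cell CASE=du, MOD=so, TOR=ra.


underlying: mevo-t-p-z
1. f -> v, k -> g, p -> b, s -> z, t -> d / _ Z: fires at position(s) 6: mevotbz
2. b -> p, g -> k, z -> s / _ #: fires at position(s) 7: mevotbs
surface: mevotbs


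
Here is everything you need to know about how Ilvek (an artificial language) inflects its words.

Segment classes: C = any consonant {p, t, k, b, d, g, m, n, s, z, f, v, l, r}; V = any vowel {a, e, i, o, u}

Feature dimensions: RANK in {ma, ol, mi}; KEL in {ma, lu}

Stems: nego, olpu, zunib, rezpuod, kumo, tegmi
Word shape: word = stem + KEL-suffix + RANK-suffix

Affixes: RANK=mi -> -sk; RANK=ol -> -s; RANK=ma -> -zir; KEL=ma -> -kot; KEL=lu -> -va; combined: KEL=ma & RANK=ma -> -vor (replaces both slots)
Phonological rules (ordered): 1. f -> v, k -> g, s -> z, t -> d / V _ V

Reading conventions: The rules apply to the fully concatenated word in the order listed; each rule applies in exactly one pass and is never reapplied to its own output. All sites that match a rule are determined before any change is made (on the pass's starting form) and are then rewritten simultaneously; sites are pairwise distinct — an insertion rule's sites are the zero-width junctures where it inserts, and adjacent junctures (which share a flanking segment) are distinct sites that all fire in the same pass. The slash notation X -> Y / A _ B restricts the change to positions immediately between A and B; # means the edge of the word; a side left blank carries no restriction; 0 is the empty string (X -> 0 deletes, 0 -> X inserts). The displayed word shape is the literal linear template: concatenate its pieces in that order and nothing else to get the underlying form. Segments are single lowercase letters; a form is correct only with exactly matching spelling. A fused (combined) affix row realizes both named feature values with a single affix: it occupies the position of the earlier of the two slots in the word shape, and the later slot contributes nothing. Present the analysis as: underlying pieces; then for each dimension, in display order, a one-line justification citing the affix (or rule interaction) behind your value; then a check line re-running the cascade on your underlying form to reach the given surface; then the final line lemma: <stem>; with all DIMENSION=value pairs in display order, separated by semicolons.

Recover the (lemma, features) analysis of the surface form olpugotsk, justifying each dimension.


underlying: olpu-kot-sk
RANK=mi - signalled by the affix -sk
KEL=ma - signalled by the affix -kot
check: olpukotsk -> olpugotsk
lemma: olpu; RANK=mi; KEL=ma


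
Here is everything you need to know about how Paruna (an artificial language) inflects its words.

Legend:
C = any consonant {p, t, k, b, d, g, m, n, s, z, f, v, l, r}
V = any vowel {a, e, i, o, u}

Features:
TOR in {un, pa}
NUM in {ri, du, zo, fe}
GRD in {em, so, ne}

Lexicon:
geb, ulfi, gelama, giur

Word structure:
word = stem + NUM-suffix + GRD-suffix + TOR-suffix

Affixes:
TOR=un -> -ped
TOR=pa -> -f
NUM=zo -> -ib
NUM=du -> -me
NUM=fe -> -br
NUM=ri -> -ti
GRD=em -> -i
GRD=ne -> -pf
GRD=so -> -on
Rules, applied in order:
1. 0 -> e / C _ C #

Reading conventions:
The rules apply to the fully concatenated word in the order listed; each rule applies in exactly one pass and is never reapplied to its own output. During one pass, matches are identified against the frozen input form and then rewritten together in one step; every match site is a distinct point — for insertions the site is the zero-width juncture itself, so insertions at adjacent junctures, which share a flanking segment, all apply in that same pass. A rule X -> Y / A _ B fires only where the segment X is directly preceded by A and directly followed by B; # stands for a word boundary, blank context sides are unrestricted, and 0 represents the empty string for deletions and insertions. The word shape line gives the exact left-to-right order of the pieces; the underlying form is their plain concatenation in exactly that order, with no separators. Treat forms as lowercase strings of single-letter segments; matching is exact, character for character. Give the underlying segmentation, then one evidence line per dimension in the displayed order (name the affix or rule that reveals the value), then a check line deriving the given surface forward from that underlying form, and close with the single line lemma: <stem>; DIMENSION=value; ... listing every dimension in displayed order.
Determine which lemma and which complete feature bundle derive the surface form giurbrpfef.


underlying: giur-br-pf-f
TOR=pa - signalled by the affix -f
NUM=fe - signalled by the affix -br
GRD=ne - signalled by the affix -pf
check: giurbrpff -> giurbrpfef
lemma: giur; TOR=pa; NUM=fe; GRD=ne


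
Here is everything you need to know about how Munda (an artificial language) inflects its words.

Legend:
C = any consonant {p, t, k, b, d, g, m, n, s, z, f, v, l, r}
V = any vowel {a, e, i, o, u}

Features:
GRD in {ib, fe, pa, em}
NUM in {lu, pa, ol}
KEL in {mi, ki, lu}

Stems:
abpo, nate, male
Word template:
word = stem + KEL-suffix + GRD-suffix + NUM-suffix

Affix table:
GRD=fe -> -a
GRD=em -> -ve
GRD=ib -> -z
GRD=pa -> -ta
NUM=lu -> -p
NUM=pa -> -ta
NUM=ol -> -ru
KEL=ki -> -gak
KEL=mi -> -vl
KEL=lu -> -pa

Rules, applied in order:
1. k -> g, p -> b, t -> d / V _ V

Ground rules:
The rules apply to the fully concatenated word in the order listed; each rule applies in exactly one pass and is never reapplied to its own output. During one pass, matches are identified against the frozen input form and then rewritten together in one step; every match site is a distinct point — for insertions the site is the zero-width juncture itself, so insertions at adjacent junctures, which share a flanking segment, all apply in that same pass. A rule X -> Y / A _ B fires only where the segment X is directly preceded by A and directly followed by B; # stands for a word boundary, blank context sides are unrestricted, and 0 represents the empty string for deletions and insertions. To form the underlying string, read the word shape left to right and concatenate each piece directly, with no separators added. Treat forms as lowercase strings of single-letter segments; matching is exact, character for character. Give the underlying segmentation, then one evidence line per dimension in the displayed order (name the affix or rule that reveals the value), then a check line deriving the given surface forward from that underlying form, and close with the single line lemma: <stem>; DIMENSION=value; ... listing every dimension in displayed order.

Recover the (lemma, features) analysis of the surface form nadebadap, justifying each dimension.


underlying: nate-pa-ta-p
GRD=pa - signalled by the affix -ta
NUM=lu - signalled by the affix -p
KEL=lu - signalled by the affix -pa
check: natepatap -> nadebadap
lemma: nate; GRD=pa; NUM=lu; KEL=lu


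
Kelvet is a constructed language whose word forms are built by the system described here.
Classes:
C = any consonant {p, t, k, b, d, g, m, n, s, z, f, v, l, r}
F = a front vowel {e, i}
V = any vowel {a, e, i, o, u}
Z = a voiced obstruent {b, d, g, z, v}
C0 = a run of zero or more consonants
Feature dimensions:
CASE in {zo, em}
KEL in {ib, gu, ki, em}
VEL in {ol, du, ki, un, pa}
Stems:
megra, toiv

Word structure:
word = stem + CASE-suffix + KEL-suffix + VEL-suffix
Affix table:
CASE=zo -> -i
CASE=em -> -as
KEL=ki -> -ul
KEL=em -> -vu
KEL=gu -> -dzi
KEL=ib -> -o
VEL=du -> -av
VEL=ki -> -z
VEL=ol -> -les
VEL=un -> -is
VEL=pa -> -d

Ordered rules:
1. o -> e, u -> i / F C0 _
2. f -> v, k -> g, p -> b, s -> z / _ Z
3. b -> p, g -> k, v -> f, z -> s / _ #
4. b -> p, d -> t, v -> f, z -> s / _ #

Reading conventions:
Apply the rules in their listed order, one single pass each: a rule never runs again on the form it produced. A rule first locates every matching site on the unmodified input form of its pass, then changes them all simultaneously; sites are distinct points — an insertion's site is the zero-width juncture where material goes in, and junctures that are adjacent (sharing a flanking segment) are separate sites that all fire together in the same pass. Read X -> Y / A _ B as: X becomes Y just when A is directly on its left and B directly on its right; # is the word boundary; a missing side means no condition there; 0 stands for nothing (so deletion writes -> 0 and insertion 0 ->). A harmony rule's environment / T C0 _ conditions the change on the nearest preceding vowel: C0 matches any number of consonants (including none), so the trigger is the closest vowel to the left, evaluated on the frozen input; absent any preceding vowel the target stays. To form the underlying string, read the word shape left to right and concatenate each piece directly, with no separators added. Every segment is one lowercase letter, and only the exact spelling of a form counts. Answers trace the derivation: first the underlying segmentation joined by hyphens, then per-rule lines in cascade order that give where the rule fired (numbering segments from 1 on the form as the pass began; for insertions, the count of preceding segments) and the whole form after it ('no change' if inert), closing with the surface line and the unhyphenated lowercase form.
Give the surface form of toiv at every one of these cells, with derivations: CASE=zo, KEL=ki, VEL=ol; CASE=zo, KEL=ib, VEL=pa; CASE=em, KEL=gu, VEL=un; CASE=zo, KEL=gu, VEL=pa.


cell CASE=zo, KEL=ki, VEL=ol:
underlying: toiv-i-ul-les
1. o -> e, u -> i / F C0 _: fires at position(s) 6: toiviilles
2. f -> v, k -> g, p -> b, s -> z / _ Z: no change
3. b -> p, g -> k, v -> f, z -> s / _ #: no change
4. b -> p, d -> t, v -> f, z -> s / _ #: no change
surface: toiviilles

cell CASE=zo, KEL=ib, VEL=pa:
underlying: toiv-i-o-d
1. o -> e, u -> i / F C0 _: fires at position(s) 6: toivied
2. f -> v, k -> g, p -> b, s -> z / _ Z: no change
3. b -> p, g -> k, v -> f, z -> s / _ #: no change
4. b -> p, d -> t, v -> f, z -> s / _ #: fires at position(s) 7: toiviet
surface: toiviet

cell CASE=em, KEL=gu, VEL=un:
underlying: toiv-as-dzi-is
1. o -> e, u -> i / F C0 _: no change
2. f -> v, k -> g, p -> b, s -> z / _ Z: fires at position(s) 6: toivazdziis
3. b -> p, g -> k, v -> f, z -> s / _ #: no change
4. b -> p, d -> t, v -> f, z -> s / _ #: no change
surface: toivazdziis

cell CASE=zo, KEL=gu, VEL=pa:
underlying: toiv-i-dzi-d
1. o -> e, u -> i / F C0 _: no change
2. f -> v, k -> g, p -> b, s -> z / _ Z: no change
3. b -> p, g -> k, v -> f, z -> s / _ #: no change
4. b -> p, d -> t, v -> f, z -> s / _ #: fires at position(s) 9: toividzit
surface: toividzit


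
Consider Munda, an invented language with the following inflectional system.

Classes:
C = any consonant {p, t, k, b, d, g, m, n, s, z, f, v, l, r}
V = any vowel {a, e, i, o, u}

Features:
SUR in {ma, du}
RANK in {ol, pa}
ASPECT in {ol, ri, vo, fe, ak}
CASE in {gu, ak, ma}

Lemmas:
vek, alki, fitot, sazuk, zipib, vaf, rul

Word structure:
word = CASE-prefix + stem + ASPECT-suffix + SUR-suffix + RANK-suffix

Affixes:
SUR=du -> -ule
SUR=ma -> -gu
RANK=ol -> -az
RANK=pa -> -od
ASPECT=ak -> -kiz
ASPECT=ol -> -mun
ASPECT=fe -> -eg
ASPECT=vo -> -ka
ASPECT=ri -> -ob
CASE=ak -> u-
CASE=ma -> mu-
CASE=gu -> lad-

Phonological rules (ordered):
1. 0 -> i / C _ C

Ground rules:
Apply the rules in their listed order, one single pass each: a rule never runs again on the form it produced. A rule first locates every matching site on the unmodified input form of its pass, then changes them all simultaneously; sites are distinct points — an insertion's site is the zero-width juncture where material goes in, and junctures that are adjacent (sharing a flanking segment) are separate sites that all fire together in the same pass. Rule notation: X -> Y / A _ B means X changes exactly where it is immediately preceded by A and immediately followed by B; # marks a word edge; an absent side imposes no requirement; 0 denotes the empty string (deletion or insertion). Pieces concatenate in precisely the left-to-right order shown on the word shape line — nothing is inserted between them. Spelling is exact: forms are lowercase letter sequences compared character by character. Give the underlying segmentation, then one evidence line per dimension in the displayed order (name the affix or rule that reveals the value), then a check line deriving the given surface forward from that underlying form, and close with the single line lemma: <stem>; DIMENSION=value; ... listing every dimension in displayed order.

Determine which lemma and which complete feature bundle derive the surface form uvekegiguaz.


underlying: u-vek-eg-gu-az
SUR=ma - signalled by the affix -gu
RANK=ol - signalled by the affix -az
ASPECT=fe - signalled by the affix -eg
CASE=ak - signalled by the affix u-
check: uvekegguaz -> uvekegiguaz
lemma: vek; SUR=ma; RANK=ol; ASPECT=fe; CASE=ak


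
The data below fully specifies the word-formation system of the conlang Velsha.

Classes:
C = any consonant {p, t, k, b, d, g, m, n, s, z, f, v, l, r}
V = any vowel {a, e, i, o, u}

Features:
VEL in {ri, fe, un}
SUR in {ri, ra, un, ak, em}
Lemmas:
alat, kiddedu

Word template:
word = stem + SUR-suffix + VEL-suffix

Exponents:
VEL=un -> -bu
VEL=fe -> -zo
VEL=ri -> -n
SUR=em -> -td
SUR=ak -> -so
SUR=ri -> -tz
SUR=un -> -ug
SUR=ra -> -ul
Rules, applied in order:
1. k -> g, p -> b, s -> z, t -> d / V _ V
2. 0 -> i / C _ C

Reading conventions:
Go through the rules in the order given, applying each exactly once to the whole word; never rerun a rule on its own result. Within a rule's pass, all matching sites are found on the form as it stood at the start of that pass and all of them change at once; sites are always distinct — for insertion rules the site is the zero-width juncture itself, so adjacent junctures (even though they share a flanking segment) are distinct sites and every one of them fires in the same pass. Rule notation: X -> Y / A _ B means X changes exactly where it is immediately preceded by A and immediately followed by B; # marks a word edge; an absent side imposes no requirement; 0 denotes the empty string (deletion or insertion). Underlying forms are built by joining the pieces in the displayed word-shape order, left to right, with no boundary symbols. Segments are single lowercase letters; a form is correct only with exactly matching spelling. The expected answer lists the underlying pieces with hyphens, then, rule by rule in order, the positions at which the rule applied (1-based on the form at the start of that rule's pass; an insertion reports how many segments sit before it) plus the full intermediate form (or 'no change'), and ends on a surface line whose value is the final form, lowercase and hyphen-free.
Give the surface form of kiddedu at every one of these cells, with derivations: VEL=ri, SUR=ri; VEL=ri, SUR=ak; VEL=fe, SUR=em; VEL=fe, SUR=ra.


cell VEL=ri, SUR=ri:
underlying: kiddedu-tz-n
1. k -> g, p -> b, s -> z, t -> d / V _ V: no change
2. 0 -> i / C _ C: inserts after position(s) 3, 8, 9: kididedutizin
surface: kididedutizin

cell VEL=ri, SUR=ak:
underlying: kiddedu-so-n
1. k -> g, p -> b, s -> z, t -> d / V _ V: fires at position(s) 8: kiddeduzon
2. 0 -> i / C _ C: inserts after position(s) 3: kidideduzon
surface: kidideduzon

cell VEL=fe, SUR=em:
underlying: kiddedu-td-zo
1. k -> g, p -> b, s -> z, t -> d / V _ V: no change
2. 0 -> i / C _ C: inserts after position(s) 3, 8, 9: kididedutidizo
surface: kididedutidizo

cell VEL=fe, SUR=ra:
underlying: kiddedu-ul-zo
1. k -> g, p -> b, s -> z, t -> d / V _ V: no change
2. 0 -> i / C _ C: inserts after position(s) 3, 9: kidideduulizo
surface: kidideduulizo


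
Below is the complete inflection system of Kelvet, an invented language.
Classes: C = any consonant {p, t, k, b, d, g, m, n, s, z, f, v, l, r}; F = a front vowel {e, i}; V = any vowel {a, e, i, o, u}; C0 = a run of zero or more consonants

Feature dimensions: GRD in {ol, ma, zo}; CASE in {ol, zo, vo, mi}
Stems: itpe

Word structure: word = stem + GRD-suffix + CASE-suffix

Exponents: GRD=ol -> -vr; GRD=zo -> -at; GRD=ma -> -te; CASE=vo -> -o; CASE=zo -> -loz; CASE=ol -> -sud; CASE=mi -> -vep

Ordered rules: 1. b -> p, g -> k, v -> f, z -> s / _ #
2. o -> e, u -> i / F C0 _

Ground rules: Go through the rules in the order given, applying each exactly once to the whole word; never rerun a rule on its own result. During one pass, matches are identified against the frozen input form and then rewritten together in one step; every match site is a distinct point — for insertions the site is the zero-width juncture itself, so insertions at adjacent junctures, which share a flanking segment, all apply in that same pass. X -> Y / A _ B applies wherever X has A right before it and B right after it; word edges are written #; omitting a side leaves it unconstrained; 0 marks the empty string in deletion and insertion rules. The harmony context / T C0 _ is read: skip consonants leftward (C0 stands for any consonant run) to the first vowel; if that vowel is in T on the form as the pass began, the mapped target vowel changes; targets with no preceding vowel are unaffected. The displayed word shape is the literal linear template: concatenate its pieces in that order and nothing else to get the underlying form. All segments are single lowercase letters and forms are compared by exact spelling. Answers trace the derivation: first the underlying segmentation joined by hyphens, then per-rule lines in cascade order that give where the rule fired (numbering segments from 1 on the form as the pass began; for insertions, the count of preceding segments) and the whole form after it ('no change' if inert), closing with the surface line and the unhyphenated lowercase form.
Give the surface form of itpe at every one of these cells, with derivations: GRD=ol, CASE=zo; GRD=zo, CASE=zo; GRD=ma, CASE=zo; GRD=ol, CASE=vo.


cell GRD=ol, CASE=zo:
underlying: itpe-vr-loz
1. b -> p, g -> k, v -> f, z -> s / _ #: fires at position(s) 9: itpevrlos
2. o -> e, u -> i / F C0 _: fires at position(s) 8: itpevrles
surface: itpevrles

cell GRD=zo, CASE=zo:
underlying: itpe-at-loz
1. b -> p, g -> k, v -> f, z -> s / _ #: fires at position(s) 9: itpeatlos
2. o -> e, u -> i / F C0 _: no change
surface: itpeatlos

cell GRD=ma, CASE=zo:
underlying: itpe-te-loz
1. b -> p, g -> k, v -> f, z -> s / _ #: fires at position(s) 9: itpetelos
2. o -> e, u -> i / F C0 _: fires at position(s) 8: itpeteles
surface: itpeteles

cell GRD=ol, CASE=vo:
underlying: itpe-vr-o
1. b -> p, g -> k, v -> f, z -> s / _ #: no change
2. o -> e, u -> i / F C0 _: fires at position(s) 7: itpevre
surface: itpevre


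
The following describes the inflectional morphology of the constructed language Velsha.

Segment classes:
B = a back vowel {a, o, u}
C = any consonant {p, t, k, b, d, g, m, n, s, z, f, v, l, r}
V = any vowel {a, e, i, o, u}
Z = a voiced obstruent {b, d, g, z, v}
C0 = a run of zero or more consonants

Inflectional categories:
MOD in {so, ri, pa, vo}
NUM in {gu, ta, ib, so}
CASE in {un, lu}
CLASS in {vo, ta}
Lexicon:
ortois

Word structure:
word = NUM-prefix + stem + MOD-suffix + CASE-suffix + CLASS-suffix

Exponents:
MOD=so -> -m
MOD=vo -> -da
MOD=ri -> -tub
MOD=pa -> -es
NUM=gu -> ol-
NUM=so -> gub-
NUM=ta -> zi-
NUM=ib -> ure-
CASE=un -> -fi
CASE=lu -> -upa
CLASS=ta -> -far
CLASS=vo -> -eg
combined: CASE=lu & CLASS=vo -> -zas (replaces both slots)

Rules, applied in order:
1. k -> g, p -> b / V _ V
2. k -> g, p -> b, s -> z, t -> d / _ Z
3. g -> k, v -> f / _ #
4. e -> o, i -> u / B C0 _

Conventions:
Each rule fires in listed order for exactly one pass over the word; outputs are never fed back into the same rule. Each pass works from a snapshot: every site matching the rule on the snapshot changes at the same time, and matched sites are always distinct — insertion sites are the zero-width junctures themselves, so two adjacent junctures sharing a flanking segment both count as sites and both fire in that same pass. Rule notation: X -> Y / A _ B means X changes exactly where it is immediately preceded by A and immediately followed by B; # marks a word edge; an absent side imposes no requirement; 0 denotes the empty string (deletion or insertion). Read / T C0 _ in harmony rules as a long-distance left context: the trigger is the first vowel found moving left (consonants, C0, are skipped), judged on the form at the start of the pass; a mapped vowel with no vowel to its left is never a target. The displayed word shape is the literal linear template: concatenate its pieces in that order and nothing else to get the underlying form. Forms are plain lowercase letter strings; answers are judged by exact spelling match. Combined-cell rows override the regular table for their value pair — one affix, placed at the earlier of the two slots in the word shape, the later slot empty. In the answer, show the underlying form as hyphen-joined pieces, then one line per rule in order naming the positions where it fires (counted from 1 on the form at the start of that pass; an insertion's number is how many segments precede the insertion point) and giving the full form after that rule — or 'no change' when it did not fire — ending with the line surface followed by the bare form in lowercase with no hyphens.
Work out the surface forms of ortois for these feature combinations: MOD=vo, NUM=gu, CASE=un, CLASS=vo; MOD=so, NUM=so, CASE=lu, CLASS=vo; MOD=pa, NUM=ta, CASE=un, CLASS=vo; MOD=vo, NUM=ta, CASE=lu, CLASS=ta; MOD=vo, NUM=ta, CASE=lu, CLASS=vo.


cell MOD=vo, NUM=gu, CASE=un, CLASS=vo:
underlying: ol-ortois-da-fi-eg
1. k -> g, p -> b / V _ V: no change
2. k -> g, p -> b, s -> z, t -> d / _ Z: fires at position(s) 8: olortoizdafieg
3. g -> k, v -> f / _ #: fires at position(s) 14: olortoizdafiek
4. e -> o, i -> u / B C0 _: fires at position(s) 7, 12: olortouzdafuek
surface: olortouzdafuek

cell MOD=so, NUM=so, CASE=lu, CLASS=vo:
underlying: gub-ortois-m-zas
1. k -> g, p -> b / V _ V: no change
2. k -> g, p -> b, s -> z, t -> d / _ Z: no change
3. g -> k, v -> f / _ #: no change
4. e -> o, i -> u / B C0 _: fires at position(s) 8: gubortousmzas
surface: gubortousmzas

cell MOD=pa, NUM=ta, CASE=un, CLASS=vo:
underlying: zi-ortois-es-fi-eg
1. k -> g, p -> b / V _ V: no change
2. k -> g, p -> b, s -> z, t -> d / _ Z: no change
3. g -> k, v -> f / _ #: fires at position(s) 14: ziortoisesfiek
4. e -> o, i -> u / B C0 _: fires at position(s) 7: ziortousesfiek
surface: ziortousesfiek

cell MOD=vo, NUM=ta, CASE=lu, CLASS=ta:
underlying: zi-ortois-da-upa-far
1. k -> g, p -> b / V _ V: fires at position(s) 12: ziortoisdaubafar
2. k -> g, p -> b, s -> z, t -> d / _ Z: fires at position(s) 8: ziortoizdaubafar
3. g -> k, v -> f / _ #: no change
4. e -> o, i -> u / B C0 _: fires at position(s) 7: ziortouzdaubafar
surface: ziortouzdaubafar

cell MOD=vo, NUM=ta, CASE=lu, CLASS=vo:
underlying: zi-ortois-da-zas
1. k -> g, p -> b / V _ V: no change
2. k -> g, p -> b, s -> z, t -> d / _ Z: fires at position(s) 8: ziortoizdazas
3. g -> k, v -> f / _ #: no change
4. e -> o, i -> u / B C0 _: fires at position(s) 7: ziortouzdazas
surface: ziortouzdazas


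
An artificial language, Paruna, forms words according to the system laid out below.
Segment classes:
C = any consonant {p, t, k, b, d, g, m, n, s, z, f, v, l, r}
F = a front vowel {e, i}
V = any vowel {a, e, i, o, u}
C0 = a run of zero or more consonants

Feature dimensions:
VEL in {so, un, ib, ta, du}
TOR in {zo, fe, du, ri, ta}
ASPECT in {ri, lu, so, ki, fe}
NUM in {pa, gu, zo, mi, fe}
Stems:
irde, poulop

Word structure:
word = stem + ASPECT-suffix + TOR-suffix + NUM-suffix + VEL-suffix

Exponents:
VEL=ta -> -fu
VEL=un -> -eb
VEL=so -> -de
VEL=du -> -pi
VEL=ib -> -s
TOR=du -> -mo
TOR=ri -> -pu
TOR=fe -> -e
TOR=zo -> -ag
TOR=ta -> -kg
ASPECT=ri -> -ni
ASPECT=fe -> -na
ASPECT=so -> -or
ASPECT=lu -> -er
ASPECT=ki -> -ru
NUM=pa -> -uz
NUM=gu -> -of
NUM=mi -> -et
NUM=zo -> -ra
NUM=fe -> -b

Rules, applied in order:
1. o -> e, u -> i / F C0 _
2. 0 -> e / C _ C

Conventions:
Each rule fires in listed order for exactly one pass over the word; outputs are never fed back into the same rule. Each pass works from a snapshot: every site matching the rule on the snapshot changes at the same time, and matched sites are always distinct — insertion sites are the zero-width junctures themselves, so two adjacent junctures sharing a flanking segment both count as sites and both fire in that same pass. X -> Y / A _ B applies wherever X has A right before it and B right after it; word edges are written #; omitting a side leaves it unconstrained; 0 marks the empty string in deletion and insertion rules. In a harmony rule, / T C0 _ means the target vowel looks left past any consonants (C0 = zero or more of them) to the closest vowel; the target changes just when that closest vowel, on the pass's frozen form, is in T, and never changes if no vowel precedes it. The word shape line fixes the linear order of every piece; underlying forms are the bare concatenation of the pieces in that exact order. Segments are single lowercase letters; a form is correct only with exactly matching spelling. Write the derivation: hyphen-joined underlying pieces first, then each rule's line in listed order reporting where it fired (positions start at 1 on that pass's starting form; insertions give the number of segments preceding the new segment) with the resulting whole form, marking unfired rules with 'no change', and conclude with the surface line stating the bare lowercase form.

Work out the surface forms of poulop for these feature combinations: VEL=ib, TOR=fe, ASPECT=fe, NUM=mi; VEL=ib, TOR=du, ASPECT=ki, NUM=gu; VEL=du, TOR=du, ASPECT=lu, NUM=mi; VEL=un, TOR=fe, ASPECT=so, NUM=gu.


cell VEL=ib, TOR=fe, ASPECT=fe, NUM=mi:
underlying: poulop-na-e-et-s
1. o -> e, u -> i / F C0 _: no change
2. 0 -> e / C _ C: inserts after position(s) 6, 11: poulopenaeetes
surface: poulopenaeetes

cell VEL=ib, TOR=du, ASPECT=ki, NUM=gu:
underlying: poulop-ru-mo-of-s
1. o -> e, u -> i / F C0 _: no change
2. 0 -> e / C _ C: inserts after position(s) 6, 12: pouloperumoofes
surface: pouloperumoofes

cell VEL=du, TOR=du, ASPECT=lu, NUM=mi:
underlying: poulop-er-mo-et-pi
1. o -> e, u -> i / F C0 _: fires at position(s) 10: poulopermeetpi
2. 0 -> e / C _ C: inserts after position(s) 8, 12: pouloperemeetepi
surface: pouloperemeetepi

cell VEL=un, TOR=fe, ASPECT=so, NUM=gu:
underlying: poulop-or-e-of-eb
1. o -> e, u -> i / F C0 _: fires at position(s) 10: pouloporeefeb
2. 0 -> e / C _ C: no change
surface: pouloporeefeb


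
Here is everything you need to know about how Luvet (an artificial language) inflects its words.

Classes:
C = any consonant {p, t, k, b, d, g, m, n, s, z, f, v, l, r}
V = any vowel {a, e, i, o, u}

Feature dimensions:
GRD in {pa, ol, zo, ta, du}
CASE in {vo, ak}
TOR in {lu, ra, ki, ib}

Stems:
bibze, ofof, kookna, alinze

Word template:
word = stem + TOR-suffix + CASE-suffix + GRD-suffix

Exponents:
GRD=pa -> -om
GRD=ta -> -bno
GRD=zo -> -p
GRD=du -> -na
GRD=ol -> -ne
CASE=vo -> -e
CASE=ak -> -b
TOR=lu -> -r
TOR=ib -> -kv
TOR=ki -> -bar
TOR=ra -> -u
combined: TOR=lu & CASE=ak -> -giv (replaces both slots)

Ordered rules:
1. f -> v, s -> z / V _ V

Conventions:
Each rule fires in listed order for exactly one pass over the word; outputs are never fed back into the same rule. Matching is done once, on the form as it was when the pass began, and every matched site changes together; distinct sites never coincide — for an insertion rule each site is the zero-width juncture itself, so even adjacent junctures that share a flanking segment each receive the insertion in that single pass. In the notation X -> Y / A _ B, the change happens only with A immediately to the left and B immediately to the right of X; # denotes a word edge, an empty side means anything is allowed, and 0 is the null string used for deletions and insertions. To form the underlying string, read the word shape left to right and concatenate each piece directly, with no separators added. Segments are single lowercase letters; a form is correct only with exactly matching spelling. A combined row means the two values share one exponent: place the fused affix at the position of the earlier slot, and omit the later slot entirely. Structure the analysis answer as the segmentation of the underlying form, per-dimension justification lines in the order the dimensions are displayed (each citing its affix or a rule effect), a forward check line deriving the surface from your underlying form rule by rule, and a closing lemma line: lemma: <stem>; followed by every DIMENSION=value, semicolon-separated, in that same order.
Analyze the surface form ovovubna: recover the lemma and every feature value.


underlying: ofof-u-b-na
GRD=du - signalled by the affix -na
CASE=ak - signalled by the affix -b
TOR=ra - signalled by the affix -u
check: ofofubna -> ovovubna
lemma: ofof; GRD=du; CASE=ak; TOR=ra
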